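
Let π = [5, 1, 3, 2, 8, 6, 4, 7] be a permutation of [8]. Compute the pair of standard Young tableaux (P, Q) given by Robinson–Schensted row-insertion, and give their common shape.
P = [1, 2, 4, 7] / [3, 6] / [5, 8];  Q = [1, 3, 5, 8] / [2, 6] / [4, 7];  common shape = (4, 2, 2)

Row-insert the values π_1, π_2, … into P one at a time, bumping the leftmost entry strictly greater than the inserted value down to the next row. The recording tableau Q records, in position (i, j), the step at which that cell was added to P.
  Insert 5 (step 1): P = [5];  Q = [1]
  Insert 1 (step 2): P = [1] / [5];  Q = [1] / [2]
  Insert 3 (step 3): P = [1, 3] / [5];  Q = [1, 3] / [2]
  Insert 2 (step 4): P = [1, 2] / [3] / [5];  Q = [1, 3] / [2] / [4]
  Insert 8 (step 5): P = [1, 2, 8] / [3] / [5];  Q = [1, 3, 5] / [2] / [4]
  Insert 6 (step 6): P = [1, 2, 6] / [3, 8] / [5];  Q = [1, 3, 5] / [2, 6] / [4]
  Insert 4 (step 7): P = [1, 2, 4] / [3, 6] / [5, 8];  Q = [1, 3, 5] / [2, 6] / [4, 7]
  Insert 7 (step 8): P = [1, 2, 4, 7] / [3, 6] / [5, 8];  Q = [1, 3, 5, 8] / [2, 6] / [4, 7]
Final shape: (4, 2, 2).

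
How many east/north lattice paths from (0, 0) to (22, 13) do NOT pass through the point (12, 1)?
Number of paths = 1467931402

Total paths from (0, 0) to (22, 13): C(35, 22) = 1476337800. Paths through (12, 1): (paths (0, 0) → (12, 1)) × (paths (12, 1) → (22, 13)) = C(13, 12) · C(22, 10) = 13 · 646646 = 8406398. Avoidance count = 1476337800 − 8406398 = 1467931402.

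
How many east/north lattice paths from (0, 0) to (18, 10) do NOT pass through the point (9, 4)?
Number of paths = 9544535

Total paths from (0, 0) to (18, 10): C(28, 18) = 13123110. Paths through (9, 4): (paths (0, 0) → (9, 4)) × (paths (9, 4) → (18, 10)) = C(13, 9) · C(15, 9) = 715 · 5005 = 3578575. Avoidance count = 13123110 − 3578575 = 9544535.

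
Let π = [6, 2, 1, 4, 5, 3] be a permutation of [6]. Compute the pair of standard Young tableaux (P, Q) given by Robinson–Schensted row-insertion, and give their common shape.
P = [1, 3, 5] / [2, 4] / [6];  Q = [1, 4, 5] / [2, 6] / [3];  common shape = (3, 2, 1)

Row-insert the values π_1, π_2, … into P one at a time, bumping the leftmost entry strictly greater than the inserted value down to the next row. The recording tableau Q records, in position (i, j), the step at which that cell was added to P.
  Insert 6 (step 1): P = [6];  Q = [1]
  Insert 2 (step 2): P = [2] / [6];  Q = [1] / [2]
  Insert 1 (step 3): P = [1] / [2] / [6];  Q = [1] / [2] / [3]
  Insert 4 (step 4): P = [1, 4] / [2] / [6];  Q = [1, 4] / [2] / [3]
  Insert 5 (step 5): P = [1, 4, 5] / [2] / [6];  Q = [1, 4, 5] / [2] / [3]
  Insert 3 (step 6): P = [1, 3, 5] / [2, 4] / [6];  Q = [1, 4, 5] / [2, 6] / [3]
Final shape: (3, 2, 1).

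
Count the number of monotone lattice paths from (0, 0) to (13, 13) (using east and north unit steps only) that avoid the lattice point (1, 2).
Number of paths = 6344366

Total paths from (0, 0) to (13, 13): C(26, 13) = 10400600. Paths through (1, 2): (paths (0, 0) → (1, 2)) × (paths (1, 2) → (13, 13)) = C(3, 1) · C(23, 12) = 3 · 1352078 = 4056234. Avoidance count = 10400600 − 4056234 = 6344366.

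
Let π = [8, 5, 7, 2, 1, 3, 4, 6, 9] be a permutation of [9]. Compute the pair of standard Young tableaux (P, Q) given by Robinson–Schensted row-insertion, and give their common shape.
P = [1, 3, 4, 6, 9] / [2, 7] / [5] / [8];  Q = [1, 3, 7, 8, 9] / [2, 6] / [4] / [5];  common shape = (5, 2, 1, 1)

Row-insert the values π_1, π_2, … into P one at a time, bumping the leftmost entry strictly greater than the inserted value down to the next row. The recording tableau Q records, in position (i, j), the step at which that cell was added to P.
  Insert 8 (step 1): P = [8];  Q = [1]
  Insert 5 (step 2): P = [5] / [8];  Q = [1] / [2]
  Insert 7 (step 3): P = [5, 7] / [8];  Q = [1, 3] / [2]
  Insert 2 (step 4): P = [2, 7] / [5] / [8];  Q = [1, 3] / [2] / [4]
  Insert 1 (step 5): P = [1, 7] / [2] / [5] / [8];  Q = [1, 3] / [2] / [4] / [5]
  Insert 3 (step 6): P = [1, 3] / [2, 7] / [5] / [8];  Q = [1, 3] / [2, 6] / [4] / [5]
  Insert 4 (step 7): P = [1, 3, 4] / [2, 7] / [5] / [8];  Q = [1, 3, 7] / [2, 6] / [4] / [5]
  Insert 6 (step 8): P = [1, 3, 4, 6] / [2, 7] / [5] / [8];  Q = [1, 3, 7, 8] / [2, 6] / [4] / [5]
  Insert 9 (step 9): P = [1, 3, 4, 6, 9] / [2, 7] / [5] / [8];  Q = [1, 3, 7, 8, 9] / [2, 6] / [4] / [5]
Final shape: (5, 2, 1, 1).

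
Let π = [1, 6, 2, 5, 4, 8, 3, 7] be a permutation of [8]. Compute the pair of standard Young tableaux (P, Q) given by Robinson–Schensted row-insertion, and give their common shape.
P = [1, 2, 3, 7] / [4, 8] / [5] / [6];  Q = [1, 2, 4, 6] / [3, 8] / [5] / [7];  common shape = (4, 2, 1, 1)

Row-insert the values π_1, π_2, … into P one at a time, bumping the leftmost entry strictly greater than the inserted value down to the next row. The recording tableau Q records, in position (i, j), the step at which that cell was added to P.
  Insert 1 (step 1): P = [1];  Q = [1]
  Insert 6 (step 2): P = [1, 6];  Q = [1, 2]
  Insert 2 (step 3): P = [1, 2] / [6];  Q = [1, 2] / [3]
  Insert 5 (step 4): P = [1, 2, 5] / [6];  Q = [1, 2, 4] / [3]
  Insert 4 (step 5): P = [1, 2, 4] / [5] / [6];  Q = [1, 2, 4] / [3] / [5]
  Insert 8 (step 6): P = [1, 2, 4, 8] / [5] / [6];  Q = [1, 2, 4, 6] / [3] / [5]
  Insert 3 (step 7): P = [1, 2, 3, 8] / [4] / [5] / [6];  Q = [1, 2, 4, 6] / [3] / [5] / [7]
  Insert 7 (step 8): P = [1, 2, 3, 7] / [4, 8] / [5] / [6];  Q = [1, 2, 4, 6] / [3, 8] / [5] / [7]
Final shape: (4, 2, 1, 1).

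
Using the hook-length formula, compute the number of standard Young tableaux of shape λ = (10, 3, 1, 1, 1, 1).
# SYT of shape (10, 3, 1, 1, 1, 1) = 155584

Hook-length formula: f^λ = n! / Π hook(c), product over all cells c of the Young diagram. For λ = (10, 3, 1, 1, 1, 1), n = 17 boxes. Hook lengths by row (left-to-right, top-to-bottom): [15, 10, 9, 7, 6, 5, 4, 3, 2, 1]; [7, 2, 1]; [4]; [3]; [2]; [1]. Product of hooks = 2286144000. So f^λ = 17! / 2286144000 = 355687428096000 / 2286144000 = 155584.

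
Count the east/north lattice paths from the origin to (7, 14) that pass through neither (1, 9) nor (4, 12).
Number of paths = 95460

Inclusion–exclusion. Total paths: C(21, 7) = 116280. Through P₁: C(10, 1)·C(11, 6) = 4620. Through P₂: C(16, 4)·C(5, 3) = 18200. Since P₁ is strictly southwest of P₂, a monotone path through both must visit P₁ then P₂; paths through both = C(10, 1)·C(6, 3)·C(5, 3) = 2000. Avoid both = 116280 − 4620 − 18200 + 2000 = 95460.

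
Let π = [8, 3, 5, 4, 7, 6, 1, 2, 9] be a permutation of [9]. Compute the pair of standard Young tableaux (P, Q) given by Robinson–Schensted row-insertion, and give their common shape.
P = [1, 2, 6, 9] / [3, 4] / [5, 7] / [8];  Q = [1, 3, 5, 9] / [2, 6] / [4, 8] / [7];  common shape = (4, 2, 2, 1)

Row-insert the values π_1, π_2, … into P one at a time, bumping the leftmost entry strictly greater than the inserted value down to the next row. The recording tableau Q records, in position (i, j), the step at which that cell was added to P.
  Insert 8 (step 1): P = [8];  Q = [1]
  Insert 3 (step 2): P = [3] / [8];  Q = [1] / [2]
  Insert 5 (step 3): P = [3, 5] / [8];  Q = [1, 3] / [2]
  Insert 4 (step 4): P = [3, 4] / [5] / [8];  Q = [1, 3] / [2] / [4]
  Insert 7 (step 5): P = [3, 4, 7] / [5] / [8];  Q = [1, 3, 5] / [2] / [4]
  Insert 6 (step 6): P = [3, 4, 6] / [5, 7] / [8];  Q = [1, 3, 5] / [2, 6] / [4]
  Insert 1 (step 7): P = [1, 4, 6] / [3, 7] / [5] / [8];  Q = [1, 3, 5] / [2, 6] / [4] / [7]
  Insert 2 (step 8): P = [1, 2, 6] / [3, 4] / [5, 7] / [8];  Q = [1, 3, 5] / [2, 6] / [4, 8] / [7]
  Insert 9 (step 9): P = [1, 2, 6, 9] / [3, 4] / [5, 7] / [8];  Q = [1, 3, 5, 9] / [2, 6] / [4, 8] / [7]
Final shape: (4, 2, 2, 1).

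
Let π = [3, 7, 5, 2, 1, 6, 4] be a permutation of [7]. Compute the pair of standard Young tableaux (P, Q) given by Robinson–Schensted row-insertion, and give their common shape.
P = [1, 4, 6] / [2, 5] / [3] / [7];  Q = [1, 2, 6] / [3, 7] / [4] / [5];  common shape = (3, 2, 1, 1)

Row-insert the values π_1, π_2, … into P one at a time, bumping the leftmost entry strictly greater than the inserted value down to the next row. The recording tableau Q records, in position (i, j), the step at which that cell was added to P.
  Insert 3 (step 1): P = [3];  Q = [1]
  Insert 7 (step 2): P = [3, 7];  Q = [1, 2]
  Insert 5 (step 3): P = [3, 5] / [7];  Q = [1, 2] / [3]
  Insert 2 (step 4): P = [2, 5] / [3] / [7];  Q = [1, 2] / [3] / [4]
  Insert 1 (step 5): P = [1, 5] / [2] / [3] / [7];  Q = [1, 2] / [3] / [4] / [5]
  Insert 6 (step 6): P = [1, 5, 6] / [2] / [3] / [7];  Q = [1, 2, 6] / [3] / [4] / [5]
  Insert 4 (step 7): P = [1, 4, 6] / [2, 5] / [3] / [7];  Q = [1, 2, 6] / [3, 7] / [4] / [5]
Final shape: (3, 2, 1, 1).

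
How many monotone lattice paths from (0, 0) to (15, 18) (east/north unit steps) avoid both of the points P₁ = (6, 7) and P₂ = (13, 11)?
Number of paths = 679463856

Inclusion–exclusion. Total paths: C(33, 15) = 1037158320. Through P₁: C(13, 6)·C(20, 9) = 288219360. Through P₂: C(24, 13)·C(9, 2) = 89861184. Since P₁ is strictly southwest of P₂, a monotone path through both must visit P₁ then P₂; paths through both = C(13, 6)·C(11, 7)·C(9, 2) = 20386080. Avoid both = 1037158320 − 288219360 − 89861184 + 20386080 = 679463856.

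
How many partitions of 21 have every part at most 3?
p(21, parts ≤ 3) = 48

Use the recurrence p(n, m) = p(n, m−1) + p(n−m, m): either the largest part is < m (count p(n, m−1)) or the largest part is exactly m (remove one copy of m, count p(n−m, m)). With p(0, ·) = 1 this gives p(21, parts ≤ 3) = 48. (By conjugating Young diagrams, this also counts partitions of 21 into at most 3 parts.)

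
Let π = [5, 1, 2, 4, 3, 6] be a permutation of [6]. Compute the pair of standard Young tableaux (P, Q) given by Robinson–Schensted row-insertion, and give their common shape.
P = [1, 2, 3, 6] / [4] / [5];  Q = [1, 3, 4, 6] / [2] / [5];  common shape = (4, 1, 1)

Row-insert the values π_1, π_2, … into P one at a time, bumping the leftmost entry strictly greater than the inserted value down to the next row. The recording tableau Q records, in position (i, j), the step at which that cell was added to P.
  Insert 5 (step 1): P = [5];  Q = [1]
  Insert 1 (step 2): P = [1] / [5];  Q = [1] / [2]
  Insert 2 (step 3): P = [1, 2] / [5];  Q = [1, 3] / [2]
  Insert 4 (step 4): P = [1, 2, 4] / [5];  Q = [1, 3, 4] / [2]
  Insert 3 (step 5): P = [1, 2, 3] / [4] / [5];  Q = [1, 3, 4] / [2] / [5]
  Insert 6 (step 6): P = [1, 2, 3, 6] / [4] / [5];  Q = [1, 3, 4, 6] / [2] / [5]
Final shape: (4, 1, 1).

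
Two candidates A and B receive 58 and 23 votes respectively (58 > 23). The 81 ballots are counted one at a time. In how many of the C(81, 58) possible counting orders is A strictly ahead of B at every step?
Strict-lead orderings = 41222065689825748000

Total orderings of the 81 votes with 58 for A: C(81, 58) = 95399637739311016800. By the Bertrand ballot formula (Cycle Lemma / reflection principle), the number of orderings in which A is strictly ahead of B throughout is (p − q)/(p + q) · C(p + q, p) = (58 − 23)/(58 + 23) · 95399637739311016800 = 41222065689825748000.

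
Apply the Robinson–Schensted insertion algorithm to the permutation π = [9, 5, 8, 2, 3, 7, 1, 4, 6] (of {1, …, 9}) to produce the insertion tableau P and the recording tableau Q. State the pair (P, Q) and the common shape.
P = [1, 3, 4, 6] / [2, 7] / [5, 8] / [9];  Q = [1, 3, 6, 9] / [2, 5] / [4, 8] / [7];  common shape = (4, 2, 2, 1)

Row-insert the values π_1, π_2, … into P one at a time, bumping the leftmost entry strictly greater than the inserted value down to the next row. The recording tableau Q records, in position (i, j), the step at which that cell was added to P.
  Insert 9 (step 1): P = [9];  Q = [1]
  Insert 5 (step 2): P = [5] / [9];  Q = [1] / [2]
  Insert 8 (step 3): P = [5, 8] / [9];  Q = [1, 3] / [2]
  Insert 2 (step 4): P = [2, 8] / [5] / [9];  Q = [1, 3] / [2] / [4]
  Insert 3 (step 5): P = [2, 3] / [5, 8] / [9];  Q = [1, 3] / [2, 5] / [4]
  Insert 7 (step 6): P = [2, 3, 7] / [5, 8] / [9];  Q = [1, 3, 6] / [2, 5] / [4]
  Insert 1 (step 7): P = [1, 3, 7] / [2, 8] / [5] / [9];  Q = [1, 3, 6] / [2, 5] / [4] / [7]
  Insert 4 (step 8): P = [1, 3, 4] / [2, 7] / [5, 8] / [9];  Q = [1, 3, 6] / [2, 5] / [4, 8] / [7]
  Insert 6 (step 9): P = [1, 3, 4, 6] / [2, 7] / [5, 8] / [9];  Q = [1, 3, 6, 9] / [2, 5] / [4, 8] / [7]
Final shape: (4, 2, 2, 1).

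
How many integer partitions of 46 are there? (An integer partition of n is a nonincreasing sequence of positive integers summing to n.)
p(46) = 105558

Compute p(n) via the recurrence p(n, m) = p(n, m−1) + p(n−m, m), where p(n, m) counts partitions of n with all parts ≤ m and p(n) = p(n, n). The base cases are p(0, m) = 1 and p(n, 0) = 0 for n > 0. Filling the table yields p(46) = 105558. (Euler's pentagonal recurrence is an alternative.)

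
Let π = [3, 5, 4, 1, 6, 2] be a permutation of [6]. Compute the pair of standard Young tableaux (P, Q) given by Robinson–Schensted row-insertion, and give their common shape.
P = [1, 2, 6] / [3, 4] / [5];  Q = [1, 2, 5] / [3, 6] / [4];  common shape = (3, 2, 1)

Row-insert the values π_1, π_2, … into P one at a time, bumping the leftmost entry strictly greater than the inserted value down to the next row. The recording tableau Q records, in position (i, j), the step at which that cell was added to P.
  Insert 3 (step 1): P = [3];  Q = [1]
  Insert 5 (step 2): P = [3, 5];  Q = [1, 2]
  Insert 4 (step 3): P = [3, 4] / [5];  Q = [1, 2] / [3]
  Insert 1 (step 4): P = [1, 4] / [3] / [5];  Q = [1, 2] / [3] / [4]
  Insert 6 (step 5): P = [1, 4, 6] / [3] / [5];  Q = [1, 2, 5] / [3] / [4]
  Insert 2 (step 6): P = [1, 2, 6] / [3, 4] / [5];  Q = [1, 2, 5] / [3, 6] / [4]
Final shape: (3, 2, 1).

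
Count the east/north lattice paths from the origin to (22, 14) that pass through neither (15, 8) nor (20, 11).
Number of paths = 2382771066

Inclusion–exclusion. Total paths: C(36, 22) = 3796297200. Through P₁: C(23, 15)·C(13, 7) = 841378824. Through P₂: C(31, 20)·C(5, 2) = 846723150. Since P₁ is strictly southwest of P₂, a monotone path through both must visit P₁ then P₂; paths through both = C(23, 15)·C(8, 5)·C(5, 2) = 274575840. Avoid both = 3796297200 − 841378824 − 846723150 + 274575840 = 2382771066.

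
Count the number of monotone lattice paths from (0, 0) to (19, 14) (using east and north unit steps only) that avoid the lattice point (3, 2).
Number of paths = 514591650

Total paths from (0, 0) to (19, 14): C(33, 19) = 818809200. Paths through (3, 2): (paths (0, 0) → (3, 2)) × (paths (3, 2) → (19, 14)) = C(5, 3) · C(28, 16) = 10 · 30421755 = 304217550. Avoidance count = 818809200 − 304217550 = 514591650.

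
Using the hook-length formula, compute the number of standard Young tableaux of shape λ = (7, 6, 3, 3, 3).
# SYT of shape (7, 6, 3, 3, 3) = 724243520

Hook-length formula: f^λ = n! / Π hook(c), product over all cells c of the Young diagram. For λ = (7, 6, 3, 3, 3), n = 22 boxes. Hook lengths by row (left-to-right, top-to-bottom): [11, 10, 9, 5, 4, 3, 1]; [9, 8, 7, 3, 2, 1]; [5, 4, 3]; [4, 3, 2]; [3, 2, 1]. Product of hooks = 1551965184000. So f^λ = 22! / 1551965184000 = 1124000727777607680000 / 1551965184000 = 724243520.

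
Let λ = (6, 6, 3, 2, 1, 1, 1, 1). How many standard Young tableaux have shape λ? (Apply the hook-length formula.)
# SYT of shape (6, 6, 3, 2, 1, 1, 1, 1) = 391718250

Hook-length formula: f^λ = n! / Π hook(c), product over all cells c of the Young diagram. For λ = (6, 6, 3, 2, 1, 1, 1, 1), n = 21 boxes. Hook lengths by row (left-to-right, top-to-bottom): [13, 8, 6, 4, 3, 2]; [12, 7, 5, 3, 2, 1]; [8, 3, 1]; [6, 1]; [4]; [3]; [2]; [1]. Product of hooks = 130427781120. So f^λ = 21! / 130427781120 = 51090942171709440000 / 130427781120 = 391718250.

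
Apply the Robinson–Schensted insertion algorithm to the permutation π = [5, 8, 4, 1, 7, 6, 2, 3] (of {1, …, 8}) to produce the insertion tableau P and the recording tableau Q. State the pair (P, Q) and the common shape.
P = [1, 2, 3] / [4, 6] / [5, 7] / [8];  Q = [1, 2, 8] / [3, 5] / [4, 6] / [7];  common shape = (3, 2, 2, 1)

Row-insert the values π_1, π_2, … into P one at a time, bumping the leftmost entry strictly greater than the inserted value down to the next row. The recording tableau Q records, in position (i, j), the step at which that cell was added to P.
  Insert 5 (step 1): P = [5];  Q = [1]
  Insert 8 (step 2): P = [5, 8];  Q = [1, 2]
  Insert 4 (step 3): P = [4, 8] / [5];  Q = [1, 2] / [3]
  Insert 1 (step 4): P = [1, 8] / [4] / [5];  Q = [1, 2] / [3] / [4]
  Insert 7 (step 5): P = [1, 7] / [4, 8] / [5];  Q = [1, 2] / [3, 5] / [4]
  Insert 6 (step 6): P = [1, 6] / [4, 7] / [5, 8];  Q = [1, 2] / [3, 5] / [4, 6]
  Insert 2 (step 7): P = [1, 2] / [4, 6] / [5, 7] / [8];  Q = [1, 2] / [3, 5] / [4, 6] / [7]
  Insert 3 (step 8): P = [1, 2, 3] / [4, 6] / [5, 7] / [8];  Q = [1, 2, 8] / [3, 5] / [4, 6] / [7]
Final shape: (3, 2, 2, 1).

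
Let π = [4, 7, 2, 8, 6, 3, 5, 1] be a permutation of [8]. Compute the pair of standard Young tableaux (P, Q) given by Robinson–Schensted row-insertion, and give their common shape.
P = [1, 3, 5] / [2, 6, 8] / [4] / [7];  Q = [1, 2, 4] / [3, 5, 7] / [6] / [8];  common shape = (3, 3, 1, 1)

Row-insert the values π_1, π_2, … into P one at a time, bumping the leftmost entry strictly greater than the inserted value down to the next row. The recording tableau Q records, in position (i, j), the step at which that cell was added to P.
  Insert 4 (step 1): P = [4];  Q = [1]
  Insert 7 (step 2): P = [4, 7];  Q = [1, 2]
  Insert 2 (step 3): P = [2, 7] / [4];  Q = [1, 2] / [3]
  Insert 8 (step 4): P = [2, 7, 8] / [4];  Q = [1, 2, 4] / [3]
  Insert 6 (step 5): P = [2, 6, 8] / [4, 7];  Q = [1, 2, 4] / [3, 5]
  Insert 3 (step 6): P = [2, 3, 8] / [4, 6] / [7];  Q = [1, 2, 4] / [3, 5] / [6]
  Insert 5 (step 7): P = [2, 3, 5] / [4, 6, 8] / [7];  Q = [1, 2, 4] / [3, 5, 7] / [6]
  Insert 1 (step 8): P = [1, 3, 5] / [2, 6, 8] / [4] / [7];  Q = [1, 2, 4] / [3, 5, 7] / [6] / [8]
Final shape: (3, 3, 1, 1).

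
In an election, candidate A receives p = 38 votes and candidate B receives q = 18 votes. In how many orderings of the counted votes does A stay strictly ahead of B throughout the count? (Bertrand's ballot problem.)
Strict-lead orderings = 75831424919250

Total orderings of the 56 votes with 38 for A: C(56, 38) = 212327989773900. By the Bertrand ballot formula (Cycle Lemma / reflection principle), the number of orderings in which A is strictly ahead of B throughout is (p − q)/(p + q) · C(p + q, p) = (38 − 18)/(38 + 18) · 212327989773900 = 75831424919250.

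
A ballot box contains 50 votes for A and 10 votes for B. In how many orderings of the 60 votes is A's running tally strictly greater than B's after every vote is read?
Strict-lead orderings = 50262685044

Total orderings of the 60 votes with 50 for A: C(60, 50) = 75394027566. By the Bertrand ballot formula (Cycle Lemma / reflection principle), the number of orderings in which A is strictly ahead of B throughout is (p − q)/(p + q) · C(p + q, p) = (50 − 10)/(50 + 10) · 75394027566 = 50262685044.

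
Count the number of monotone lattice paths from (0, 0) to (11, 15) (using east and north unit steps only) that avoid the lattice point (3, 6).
Number of paths = 5684120

Total paths from (0, 0) to (11, 15): C(26, 11) = 7726160. Paths through (3, 6): (paths (0, 0) → (3, 6)) × (paths (3, 6) → (11, 15)) = C(9, 3) · C(17, 8) = 84 · 24310 = 2042040. Avoidance count = 7726160 − 2042040 = 5684120.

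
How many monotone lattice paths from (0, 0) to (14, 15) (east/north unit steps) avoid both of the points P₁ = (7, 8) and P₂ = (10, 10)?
Number of paths = 40302684

Inclusion–exclusion. Total paths: C(29, 14) = 77558760. Through P₁: C(15, 7)·C(14, 7) = 22084920. Through P₂: C(20, 10)·C(9, 4) = 23279256. Since P₁ is strictly southwest of P₂, a monotone path through both must visit P₁ then P₂; paths through both = C(15, 7)·C(5, 3)·C(9, 4) = 8108100. Avoid both = 77558760 − 22084920 − 23279256 + 8108100 = 40302684.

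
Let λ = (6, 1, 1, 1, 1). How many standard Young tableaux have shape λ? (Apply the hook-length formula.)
# SYT of shape (6, 1, 1, 1, 1) = 126

Hook-length formula: f^λ = n! / Π hook(c), product over all cells c of the Young diagram. For λ = (6, 1, 1, 1, 1), n = 10 boxes. Hook lengths by row (left-to-right, top-to-bottom): [10, 5, 4, 3, 2, 1]; [4]; [3]; [2]; [1]. Product of hooks = 28800. So f^λ = 10! / 28800 = 3628800 / 28800 = 126.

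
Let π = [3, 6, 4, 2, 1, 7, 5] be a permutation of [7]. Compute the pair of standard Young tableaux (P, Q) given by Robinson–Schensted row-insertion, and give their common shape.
P = [1, 4, 5] / [2, 7] / [3] / [6];  Q = [1, 2, 6] / [3, 7] / [4] / [5];  common shape = (3, 2, 1, 1)

Row-insert the values π_1, π_2, … into P one at a time, bumping the leftmost entry strictly greater than the inserted value down to the next row. The recording tableau Q records, in position (i, j), the step at which that cell was added to P.
  Insert 3 (step 1): P = [3];  Q = [1]
  Insert 6 (step 2): P = [3, 6];  Q = [1, 2]
  Insert 4 (step 3): P = [3, 4] / [6];  Q = [1, 2] / [3]
  Insert 2 (step 4): P = [2, 4] / [3] / [6];  Q = [1, 2] / [3] / [4]
  Insert 1 (step 5): P = [1, 4] / [2] / [3] / [6];  Q = [1, 2] / [3] / [4] / [5]
  Insert 7 (step 6): P = [1, 4, 7] / [2] / [3] / [6];  Q = [1, 2, 6] / [3] / [4] / [5]
  Insert 5 (step 7): P = [1, 4, 5] / [2, 7] / [3] / [6];  Q = [1, 2, 6] / [3, 7] / [4] / [5]
Final shape: (3, 2, 1, 1).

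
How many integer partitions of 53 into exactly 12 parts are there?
p(53, 12 parts) = 27156

Partitions of n into exactly k parts are in bijection with partitions of n − k into at most k parts (subtract 1 from each part). So p(53, exactly 12) = p(41, parts ≤ 12). Computing via the recurrence p(m, j) = p(m, j−1) + p(m−j, j) gives 27156.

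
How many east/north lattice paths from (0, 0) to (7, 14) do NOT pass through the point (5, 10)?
Number of paths = 71235

Total paths from (0, 0) to (7, 14): C(21, 7) = 116280. Paths through (5, 10): (paths (0, 0) → (5, 10)) × (paths (5, 10) → (7, 14)) = C(15, 5) · C(6, 2) = 3003 · 15 = 45045. Avoidance count = 116280 − 45045 = 71235.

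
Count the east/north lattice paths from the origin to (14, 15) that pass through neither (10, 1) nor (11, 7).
Number of paths = 72286845

Inclusion–exclusion. Total paths: C(29, 14) = 77558760. Through P₁: C(11, 10)·C(18, 4) = 33660. Through P₂: C(18, 11)·C(11, 3) = 5250960. Since P₁ is strictly southwest of P₂, a monotone path through both must visit P₁ then P₂; paths through both = C(11, 10)·C(7, 1)·C(11, 3) = 12705. Avoid both = 77558760 − 33660 − 5250960 + 12705 = 72286845.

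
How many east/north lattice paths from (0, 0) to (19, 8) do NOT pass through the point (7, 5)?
Number of paths = 1859715

Total paths from (0, 0) to (19, 8): C(27, 19) = 2220075. Paths through (7, 5): (paths (0, 0) → (7, 5)) × (paths (7, 5) → (19, 8)) = C(12, 7) · C(15, 12) = 792 · 455 = 360360. Avoidance count = 2220075 − 360360 = 1859715.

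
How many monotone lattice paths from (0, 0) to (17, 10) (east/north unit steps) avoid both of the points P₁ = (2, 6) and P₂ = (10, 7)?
Number of paths = 6024237

Inclusion–exclusion. Total paths: C(27, 17) = 8436285. Through P₁: C(8, 2)·C(19, 15) = 108528. Through P₂: C(17, 10)·C(10, 7) = 2333760. Since P₁ is strictly southwest of P₂, a monotone path through both must visit P₁ then P₂; paths through both = C(8, 2)·C(9, 8)·C(10, 7) = 30240. Avoid both = 8436285 − 108528 − 2333760 + 30240 = 6024237.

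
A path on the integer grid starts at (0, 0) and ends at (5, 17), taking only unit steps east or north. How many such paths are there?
Number of paths = 26334

A monotone lattice path from (0, 0) to (5, 17) consists of 5 east steps and 17 north steps in some order, so it is determined by which 5 of the 22 steps are east. The count is C(22, 5) = 26334.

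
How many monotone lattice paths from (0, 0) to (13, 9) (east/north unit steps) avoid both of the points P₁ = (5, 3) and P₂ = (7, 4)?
Number of paths = 254408

Inclusion–exclusion. Total paths: C(22, 13) = 497420. Through P₁: C(8, 5)·C(14, 8) = 168168. Through P₂: C(11, 7)·C(11, 6) = 152460. Since P₁ is strictly southwest of P₂, a monotone path through both must visit P₁ then P₂; paths through both = C(8, 5)·C(3, 2)·C(11, 6) = 77616. Avoid both = 497420 − 168168 − 152460 + 77616 = 254408.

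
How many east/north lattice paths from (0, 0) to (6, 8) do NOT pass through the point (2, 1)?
Number of paths = 2013

Total paths from (0, 0) to (6, 8): C(14, 6) = 3003. Paths through (2, 1): (paths (0, 0) → (2, 1)) × (paths (2, 1) → (6, 8)) = C(3, 2) · C(11, 4) = 3 · 330 = 990. Avoidance count = 3003 − 990 = 2013.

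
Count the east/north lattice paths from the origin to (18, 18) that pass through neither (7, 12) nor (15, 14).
Number of paths = 5816337912

Inclusion–exclusion. Total paths: C(36, 18) = 9075135300. Through P₁: C(19, 7)·C(17, 11) = 623601888. Through P₂: C(29, 15)·C(7, 3) = 2714556600. Since P₁ is strictly southwest of P₂, a monotone path through both must visit P₁ then P₂; paths through both = C(19, 7)·C(10, 8)·C(7, 3) = 79361100. Avoid both = 9075135300 − 623601888 − 2714556600 + 79361100 = 5816337912.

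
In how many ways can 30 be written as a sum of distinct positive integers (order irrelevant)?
q(30) = 296

A partition into distinct parts is a strictly decreasing sequence summing to n. The recurrence d(n, m) = d(n, m−1) + d(n−m, m−1) (use part m at most once) with q(n) = d(n, n) gives q(30) = 296. (Euler's theorem: # distinct-part partitions = # odd-part partitions.)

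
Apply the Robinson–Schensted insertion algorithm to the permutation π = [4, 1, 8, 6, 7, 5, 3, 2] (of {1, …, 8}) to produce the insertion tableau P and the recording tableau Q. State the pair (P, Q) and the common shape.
P = [1, 2, 7] / [3, 5] / [4] / [6] / [8];  Q = [1, 3, 5] / [2, 4] / [6] / [7] / [8];  common shape = (3, 2, 1, 1, 1)

Row-insert the values π_1, π_2, … into P one at a time, bumping the leftmost entry strictly greater than the inserted value down to the next row. The recording tableau Q records, in position (i, j), the step at which that cell was added to P.
  Insert 4 (step 1): P = [4];  Q = [1]
  Insert 1 (step 2): P = [1] / [4];  Q = [1] / [2]
  Insert 8 (step 3): P = [1, 8] / [4];  Q = [1, 3] / [2]
  Insert 6 (step 4): P = [1, 6] / [4, 8];  Q = [1, 3] / [2, 4]
  Insert 7 (step 5): P = [1, 6, 7] / [4, 8];  Q = [1, 3, 5] / [2, 4]
  Insert 5 (step 6): P = [1, 5, 7] / [4, 6] / [8];  Q = [1, 3, 5] / [2, 4] / [6]
  Insert 3 (step 7): P = [1, 3, 7] / [4, 5] / [6] / [8];  Q = [1, 3, 5] / [2, 4] / [6] / [7]
  Insert 2 (step 8): P = [1, 2, 7] / [3, 5] / [4] / [6] / [8];  Q = [1, 3, 5] / [2, 4] / [6] / [7] / [8]
Final shape: (3, 2, 1, 1, 1).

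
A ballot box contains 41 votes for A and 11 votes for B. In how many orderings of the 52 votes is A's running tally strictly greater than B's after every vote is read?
Strict-lead orderings = 34848305100

Total orderings of the 52 votes with 41 for A: C(52, 41) = 60403728840. By the Bertrand ballot formula (Cycle Lemma / reflection principle), the number of orderings in which A is strictly ahead of B throughout is (p − q)/(p + q) · C(p + q, p) = (41 − 11)/(41 + 11) · 60403728840 = 34848305100.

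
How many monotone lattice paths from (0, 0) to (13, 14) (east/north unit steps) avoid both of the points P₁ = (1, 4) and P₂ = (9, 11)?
Number of paths = 12072595

Inclusion–exclusion. Total paths: C(27, 13) = 20058300. Through P₁: C(5, 1)·C(22, 12) = 3233230. Through P₂: C(20, 9)·C(7, 4) = 5878600. Since P₁ is strictly southwest of P₂, a monotone path through both must visit P₁ then P₂; paths through both = C(5, 1)·C(15, 8)·C(7, 4) = 1126125. Avoid both = 20058300 − 3233230 − 5878600 + 1126125 = 12072595.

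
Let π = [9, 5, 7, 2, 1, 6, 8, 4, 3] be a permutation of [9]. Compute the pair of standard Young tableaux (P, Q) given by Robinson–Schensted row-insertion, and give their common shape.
P = [1, 3, 8] / [2, 4] / [5, 6] / [7] / [9];  Q = [1, 3, 7] / [2, 6] / [4, 8] / [5] / [9];  common shape = (3, 2, 2, 1, 1)

Row-insert the values π_1, π_2, … into P one at a time, bumping the leftmost entry strictly greater than the inserted value down to the next row. The recording tableau Q records, in position (i, j), the step at which that cell was added to P.
  Insert 9 (step 1): P = [9];  Q = [1]
  Insert 5 (step 2): P = [5] / [9];  Q = [1] / [2]
  Insert 7 (step 3): P = [5, 7] / [9];  Q = [1, 3] / [2]
  Insert 2 (step 4): P = [2, 7] / [5] / [9];  Q = [1, 3] / [2] / [4]
  Insert 1 (step 5): P = [1, 7] / [2] / [5] / [9];  Q = [1, 3] / [2] / [4] / [5]
  Insert 6 (step 6): P = [1, 6] / [2, 7] / [5] / [9];  Q = [1, 3] / [2, 6] / [4] / [5]
  Insert 8 (step 7): P = [1, 6, 8] / [2, 7] / [5] / [9];  Q = [1, 3, 7] / [2, 6] / [4] / [5]
  Insert 4 (step 8): P = [1, 4, 8] / [2, 6] / [5, 7] / [9];  Q = [1, 3, 7] / [2, 6] / [4, 8] / [5]
  Insert 3 (step 9): P = [1, 3, 8] / [2, 4] / [5, 6] / [7] / [9];  Q = [1, 3, 7] / [2, 6] / [4, 8] / [5] / [9]
Final shape: (3, 2, 2, 1, 1).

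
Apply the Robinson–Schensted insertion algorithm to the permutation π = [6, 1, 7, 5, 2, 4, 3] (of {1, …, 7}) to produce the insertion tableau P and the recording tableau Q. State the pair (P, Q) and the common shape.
P = [1, 2, 3] / [4, 7] / [5] / [6];  Q = [1, 3, 6] / [2, 4] / [5] / [7];  common shape = (3, 2, 1, 1)

Row-insert the values π_1, π_2, … into P one at a time, bumping the leftmost entry strictly greater than the inserted value down to the next row. The recording tableau Q records, in position (i, j), the step at which that cell was added to P.
  Insert 6 (step 1): P = [6];  Q = [1]
  Insert 1 (step 2): P = [1] / [6];  Q = [1] / [2]
  Insert 7 (step 3): P = [1, 7] / [6];  Q = [1, 3] / [2]
  Insert 5 (step 4): P = [1, 5] / [6, 7];  Q = [1, 3] / [2, 4]
  Insert 2 (step 5): P = [1, 2] / [5, 7] / [6];  Q = [1, 3] / [2, 4] / [5]
  Insert 4 (step 6): P = [1, 2, 4] / [5, 7] / [6];  Q = [1, 3, 6] / [2, 4] / [5]
  Insert 3 (step 7): P = [1, 2, 3] / [4, 7] / [5] / [6];  Q = [1, 3, 6] / [2, 4] / [5] / [7]
Final shape: (3, 2, 1, 1).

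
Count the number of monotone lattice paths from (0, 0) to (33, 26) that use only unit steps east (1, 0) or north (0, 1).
Number of paths = 39602161018878633

A monotone lattice path from (0, 0) to (33, 26) consists of 33 east steps and 26 north steps in some order, so it is determined by which 33 of the 59 steps are east. The count is C(59, 33) = 39602161018878633.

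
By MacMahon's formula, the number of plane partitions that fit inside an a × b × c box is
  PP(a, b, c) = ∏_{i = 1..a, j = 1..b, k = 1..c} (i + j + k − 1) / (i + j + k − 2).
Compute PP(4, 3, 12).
PP(4, 3, 12) = 176729280

Evaluate the triple product over i = 1..4, j = 1..3, k = 1..12. The factors are (2/1) · (3/2) · (4/3) · (5/4) · (6/5) · (7/6) · (8/7) · (9/8) · … (144 factors total). The numerators and denominators telescope so the product is an integer; carrying out the multiplication exactly gives PP(4, 3, 12) = 176729280.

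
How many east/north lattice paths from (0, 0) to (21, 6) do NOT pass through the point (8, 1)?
Number of paths = 218898

Total paths from (0, 0) to (21, 6): C(27, 21) = 296010. Paths through (8, 1): (paths (0, 0) → (8, 1)) × (paths (8, 1) → (21, 6)) = C(9, 8) · C(18, 13) = 9 · 8568 = 77112. Avoidance count = 296010 − 77112 = 218898.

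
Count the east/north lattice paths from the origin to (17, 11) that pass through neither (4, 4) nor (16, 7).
Number of paths = 14981245

Inclusion–exclusion. Total paths: C(28, 17) = 21474180. Through P₁: C(8, 4)·C(20, 13) = 5426400. Through P₂: C(23, 16)·C(5, 1) = 1225785. Since P₁ is strictly southwest of P₂, a monotone path through both must visit P₁ then P₂; paths through both = C(8, 4)·C(15, 12)·C(5, 1) = 159250. Avoid both = 21474180 − 5426400 − 1225785 + 159250 = 14981245.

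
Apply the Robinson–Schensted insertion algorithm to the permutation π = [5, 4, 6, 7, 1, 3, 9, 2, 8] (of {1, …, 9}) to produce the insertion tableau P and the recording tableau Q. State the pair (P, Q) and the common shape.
P = [1, 2, 7, 8] / [3, 6, 9] / [4] / [5];  Q = [1, 3, 4, 7] / [2, 6, 9] / [5] / [8];  common shape = (4, 3, 1, 1)

Row-insert the values π_1, π_2, … into P one at a time, bumping the leftmost entry strictly greater than the inserted value down to the next row. The recording tableau Q records, in position (i, j), the step at which that cell was added to P.
  Insert 5 (step 1): P = [5];  Q = [1]
  Insert 4 (step 2): P = [4] / [5];  Q = [1] / [2]
  Insert 6 (step 3): P = [4, 6] / [5];  Q = [1, 3] / [2]
  Insert 7 (step 4): P = [4, 6, 7] / [5];  Q = [1, 3, 4] / [2]
  Insert 1 (step 5): P = [1, 6, 7] / [4] / [5];  Q = [1, 3, 4] / [2] / [5]
  Insert 3 (step 6): P = [1, 3, 7] / [4, 6] / [5];  Q = [1, 3, 4] / [2, 6] / [5]
  Insert 9 (step 7): P = [1, 3, 7, 9] / [4, 6] / [5];  Q = [1, 3, 4, 7] / [2, 6] / [5]
  Insert 2 (step 8): P = [1, 2, 7, 9] / [3, 6] / [4] / [5];  Q = [1, 3, 4, 7] / [2, 6] / [5] / [8]
  Insert 8 (step 9): P = [1, 2, 7, 8] / [3, 6, 9] / [4] / [5];  Q = [1, 3, 4, 7] / [2, 6, 9] / [5] / [8]
Final shape: (4, 3, 1, 1).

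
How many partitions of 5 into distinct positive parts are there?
q(5) = 3

List partitions of 5 into distinct parts: 5, 4+1, 3+2. There are q(5) = 3. (Euler: this equals the number of odd-part partitions of 5.)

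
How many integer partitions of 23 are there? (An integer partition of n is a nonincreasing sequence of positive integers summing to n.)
p(23) = 1255

Compute p(n) via the recurrence p(n, m) = p(n, m−1) + p(n−m, m), where p(n, m) counts partitions of n with all parts ≤ m and p(n) = p(n, n). The base cases are p(0, m) = 1 and p(n, 0) = 0 for n > 0. Filling the table yields p(23) = 1255. (Euler's pentagonal recurrence is an alternative.)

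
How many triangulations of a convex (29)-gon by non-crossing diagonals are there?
C_27 = 69533550916004

These polygon triangulations are counted by the Catalan number C_n = (1/(n + 1)) · C(2n, n). For n = 27: C_27 = (1/28) · C(54, 27) = 1946939425648112/28 = 69533550916004.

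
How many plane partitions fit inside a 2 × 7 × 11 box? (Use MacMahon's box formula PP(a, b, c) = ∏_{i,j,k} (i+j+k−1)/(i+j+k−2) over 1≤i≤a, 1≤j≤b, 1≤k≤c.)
PP(2, 7, 11) = 200443464

Evaluate the triple product over i = 1..2, j = 1..7, k = 1..11. The factors are (2/1) · (3/2) · (4/3) · (5/4) · (6/5) · (7/6) · (8/7) · (9/8) · … (154 factors total). The numerators and denominators telescope so the product is an integer; carrying out the multiplication exactly gives PP(2, 7, 11) = 200443464.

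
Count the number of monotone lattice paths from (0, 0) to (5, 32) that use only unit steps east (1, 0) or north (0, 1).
Number of paths = 435897

A monotone lattice path from (0, 0) to (5, 32) consists of 5 east steps and 32 north steps in some order, so it is determined by which 5 of the 37 steps are east. The count is C(37, 5) = 435897.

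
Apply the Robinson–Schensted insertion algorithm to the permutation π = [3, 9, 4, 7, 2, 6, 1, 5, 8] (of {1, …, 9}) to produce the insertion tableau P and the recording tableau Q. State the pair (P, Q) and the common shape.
P = [1, 4, 5, 8] / [2, 6] / [3, 7] / [9];  Q = [1, 2, 4, 9] / [3, 6] / [5, 8] / [7];  common shape = (4, 2, 2, 1)

Row-insert the values π_1, π_2, … into P one at a time, bumping the leftmost entry strictly greater than the inserted value down to the next row. The recording tableau Q records, in position (i, j), the step at which that cell was added to P.
  Insert 3 (step 1): P = [3];  Q = [1]
  Insert 9 (step 2): P = [3, 9];  Q = [1, 2]
  Insert 4 (step 3): P = [3, 4] / [9];  Q = [1, 2] / [3]
  Insert 7 (step 4): P = [3, 4, 7] / [9];  Q = [1, 2, 4] / [3]
  Insert 2 (step 5): P = [2, 4, 7] / [3] / [9];  Q = [1, 2, 4] / [3] / [5]
  Insert 6 (step 6): P = [2, 4, 6] / [3, 7] / [9];  Q = [1, 2, 4] / [3, 6] / [5]
  Insert 1 (step 7): P = [1, 4, 6] / [2, 7] / [3] / [9];  Q = [1, 2, 4] / [3, 6] / [5] / [7]
  Insert 5 (step 8): P = [1, 4, 5] / [2, 6] / [3, 7] / [9];  Q = [1, 2, 4] / [3, 6] / [5, 8] / [7]
  Insert 8 (step 9): P = [1, 4, 5, 8] / [2, 6] / [3, 7] / [9];  Q = [1, 2, 4, 9] / [3, 6] / [5, 8] / [7]
Final shape: (4, 2, 2, 1).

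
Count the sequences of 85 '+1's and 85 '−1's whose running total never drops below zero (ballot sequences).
C_85 = 1063353702922273835973036658043476458723103404520

These ballot sequences are counted by the Catalan number C_n = (1/(n + 1)) · C(2n, n). For n = 85: C_85 = (1/86) · C(170, 85) = 91448418451315549893681152591738975450186892788720/86 = 1063353702922273835973036658043476458723103404520.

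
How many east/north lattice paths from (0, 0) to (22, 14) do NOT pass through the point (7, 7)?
Number of paths = 3210990192

Total paths from (0, 0) to (22, 14): C(36, 22) = 3796297200. Paths through (7, 7): (paths (0, 0) → (7, 7)) × (paths (7, 7) → (22, 14)) = C(14, 7) · C(22, 15) = 3432 · 170544 = 585307008. Avoidance count = 3796297200 − 585307008 = 3210990192.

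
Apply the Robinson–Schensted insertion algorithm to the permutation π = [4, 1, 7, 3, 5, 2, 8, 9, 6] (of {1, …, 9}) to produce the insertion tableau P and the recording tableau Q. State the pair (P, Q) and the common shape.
P = [1, 2, 5, 6, 9] / [3, 7, 8] / [4];  Q = [1, 3, 5, 7, 8] / [2, 4, 9] / [6];  common shape = (5, 3, 1)

Row-insert the values π_1, π_2, … into P one at a time, bumping the leftmost entry strictly greater than the inserted value down to the next row. The recording tableau Q records, in position (i, j), the step at which that cell was added to P.
  Insert 4 (step 1): P = [4];  Q = [1]
  Insert 1 (step 2): P = [1] / [4];  Q = [1] / [2]
  Insert 7 (step 3): P = [1, 7] / [4];  Q = [1, 3] / [2]
  Insert 3 (step 4): P = [1, 3] / [4, 7];  Q = [1, 3] / [2, 4]
  Insert 5 (step 5): P = [1, 3, 5] / [4, 7];  Q = [1, 3, 5] / [2, 4]
  Insert 2 (step 6): P = [1, 2, 5] / [3, 7] / [4];  Q = [1, 3, 5] / [2, 4] / [6]
  Insert 8 (step 7): P = [1, 2, 5, 8] / [3, 7] / [4];  Q = [1, 3, 5, 7] / [2, 4] / [6]
  Insert 9 (step 8): P = [1, 2, 5, 8, 9] / [3, 7] / [4];  Q = [1, 3, 5, 7, 8] / [2, 4] / [6]
  Insert 6 (step 9): P = [1, 2, 5, 6, 9] / [3, 7, 8] / [4];  Q = [1, 3, 5, 7, 8] / [2, 4, 9] / [6]
Final shape: (5, 3, 1).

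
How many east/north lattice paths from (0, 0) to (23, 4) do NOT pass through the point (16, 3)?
Number of paths = 9798

Total paths from (0, 0) to (23, 4): C(27, 23) = 17550. Paths through (16, 3): (paths (0, 0) → (16, 3)) × (paths (16, 3) → (23, 4)) = C(19, 16) · C(8, 7) = 969 · 8 = 7752. Avoidance count = 17550 − 7752 = 9798.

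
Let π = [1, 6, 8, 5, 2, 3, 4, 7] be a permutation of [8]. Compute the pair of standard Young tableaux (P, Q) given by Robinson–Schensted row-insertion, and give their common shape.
P = [1, 2, 3, 4, 7] / [5, 8] / [6];  Q = [1, 2, 3, 7, 8] / [4, 6] / [5];  common shape = (5, 2, 1)

Row-insert the values π_1, π_2, … into P one at a time, bumping the leftmost entry strictly greater than the inserted value down to the next row. The recording tableau Q records, in position (i, j), the step at which that cell was added to P.
  Insert 1 (step 1): P = [1];  Q = [1]
  Insert 6 (step 2): P = [1, 6];  Q = [1, 2]
  Insert 8 (step 3): P = [1, 6, 8];  Q = [1, 2, 3]
  Insert 5 (step 4): P = [1, 5, 8] / [6];  Q = [1, 2, 3] / [4]
  Insert 2 (step 5): P = [1, 2, 8] / [5] / [6];  Q = [1, 2, 3] / [4] / [5]
  Insert 3 (step 6): P = [1, 2, 3] / [5, 8] / [6];  Q = [1, 2, 3] / [4, 6] / [5]
  Insert 4 (step 7): P = [1, 2, 3, 4] / [5, 8] / [6];  Q = [1, 2, 3, 7] / [4, 6] / [5]
  Insert 7 (step 8): P = [1, 2, 3, 4, 7] / [5, 8] / [6];  Q = [1, 2, 3, 7, 8] / [4, 6] / [5]
Final shape: (5, 2, 1).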